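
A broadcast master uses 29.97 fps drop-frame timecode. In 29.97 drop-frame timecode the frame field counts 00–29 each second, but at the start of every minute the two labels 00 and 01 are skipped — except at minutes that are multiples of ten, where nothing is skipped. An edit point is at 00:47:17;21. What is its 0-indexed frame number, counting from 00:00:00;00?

85045

As if non-drop at 30 labels/s: (0 × 3600 + 47 × 60 + 17) × 30 + 21 = 85131.
Minute boundaries passed: 47; those not divisible by 10: 47 − 4 = 43; dropped labels = 2 × 43 = 86.
Actual frame index = 85131 − 86 = 85045.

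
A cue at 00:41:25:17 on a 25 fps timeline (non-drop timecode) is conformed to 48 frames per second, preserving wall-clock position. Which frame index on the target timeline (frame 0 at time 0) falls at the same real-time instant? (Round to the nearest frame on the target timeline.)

Source frame index: (0×3600 + 41×60 + 25) × 25 + 17 = 62142.
Real time: 62142 / (25) = 62142/25 s.
Target frame: (62142/25) × (48) = 2982816/25 ≈ 119312.640 → 119313.

frame 119313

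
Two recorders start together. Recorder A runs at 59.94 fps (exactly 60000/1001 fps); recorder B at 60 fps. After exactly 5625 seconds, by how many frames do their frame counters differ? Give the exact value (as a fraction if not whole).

A emits 60000/1001 × 5625 = 337500000/1001 frames; B emits 60 × 5625 = 337500.
Difference = 337500/1001 frames (≈ 337.1628); B is ahead of A.

337500/1001 frames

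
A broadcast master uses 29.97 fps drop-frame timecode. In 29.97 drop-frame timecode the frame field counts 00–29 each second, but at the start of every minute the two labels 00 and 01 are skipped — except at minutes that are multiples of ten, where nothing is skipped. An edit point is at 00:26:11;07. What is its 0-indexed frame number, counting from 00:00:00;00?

47089

As if non-drop at 30 labels/s: (0 × 3600 + 26 × 60 + 11) × 30 + 7 = 47137.
Minute boundaries passed: 26; those not divisible by 10: 26 − 2 = 24; dropped labels = 2 × 24 = 48.
Actual frame index = 47137 − 48 = 47089.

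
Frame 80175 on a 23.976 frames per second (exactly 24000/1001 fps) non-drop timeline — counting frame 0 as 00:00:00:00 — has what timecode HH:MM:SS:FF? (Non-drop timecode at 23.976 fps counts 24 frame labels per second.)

80175 ÷ 24 = 3340 full seconds, remainder 15 frames.
3340 s = 0 h 55 min 40 s.
Timecode: 00:55:40:15.

00:55:40:15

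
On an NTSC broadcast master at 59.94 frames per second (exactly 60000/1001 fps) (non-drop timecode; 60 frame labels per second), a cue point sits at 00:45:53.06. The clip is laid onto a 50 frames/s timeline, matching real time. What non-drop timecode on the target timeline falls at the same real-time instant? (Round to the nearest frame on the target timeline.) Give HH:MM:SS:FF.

00:45:55:43

Source frame index: (0×3600 + 45×60 + 53) × 60 + 6 = 165186.
Real time: 165186 / (60000/1001) = 27558531/10000 s.
Target frame: (27558531/10000) × (50) = 27558531/200 ≈ 137792.655 → 137793.
At 50 labels/s: frame 137793 → 00:45:55:43.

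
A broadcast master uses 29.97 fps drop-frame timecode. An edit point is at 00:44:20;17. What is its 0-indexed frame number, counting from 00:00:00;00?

79737

As if non-drop at 30 labels/s: (0 × 3600 + 44 × 60 + 20) × 30 + 17 = 79817.
Minute boundaries passed: 44; those not divisible by 10: 44 − 4 = 40; dropped labels = 2 × 40 = 80.
Actual frame index = 79817 − 80 = 79737.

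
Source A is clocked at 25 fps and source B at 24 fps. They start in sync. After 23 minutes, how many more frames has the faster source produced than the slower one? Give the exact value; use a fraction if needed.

23 min = 1380 s.
A emits 25 × 1380 = 34500 frames; B emits 24 × 1380 = 33120.
Difference = 1380 frames; B is behind A.

1380 frames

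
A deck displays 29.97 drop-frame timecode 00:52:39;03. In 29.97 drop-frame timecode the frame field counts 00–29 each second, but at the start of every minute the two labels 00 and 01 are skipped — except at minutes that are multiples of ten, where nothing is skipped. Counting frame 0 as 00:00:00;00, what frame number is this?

Complete 10-minute blocks: 5, each 17982 frames → 89910.
Remaining 2 whole minutes in the current block: 1800 + 1 × 1798 = 3598 frames.
Within the current minute: 39 × 30 + 3 − 2 = 1171 (labels ;00/;01 skipped at this minute). Total = 89910 + 3598 + 1171 = 94679.

94679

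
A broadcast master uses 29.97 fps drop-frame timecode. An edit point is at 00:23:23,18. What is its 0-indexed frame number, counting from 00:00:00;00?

As if non-drop at 30 labels/s: (0 × 3600 + 23 × 60 + 23) × 30 + 18 = 42108.
Minute boundaries passed: 23; those not divisible by 10: 23 − 2 = 21; dropped labels = 2 × 21 = 42.
Actual frame index = 42108 − 42 = 42066.

42066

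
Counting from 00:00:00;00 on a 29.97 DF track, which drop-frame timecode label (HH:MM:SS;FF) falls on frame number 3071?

00:01:42;13

Each 10-minute DF block holds 10 × 60 × 30 − 9 × 2 = 17982 frames. 3071 ÷ 17982 → 0 full blocks, remainder 3071.
Within the partial block the first minute is 1800 frames and each further minute 1798, so 1 further minute boundary passed. Total skipped labels = 18 × 0 + 2 × 1 = 2.
Non-drop label index = 3071 + 2 = 3073; at 30 labels/s that is 00:01:42:13, i.e. DF 00:01:42;13.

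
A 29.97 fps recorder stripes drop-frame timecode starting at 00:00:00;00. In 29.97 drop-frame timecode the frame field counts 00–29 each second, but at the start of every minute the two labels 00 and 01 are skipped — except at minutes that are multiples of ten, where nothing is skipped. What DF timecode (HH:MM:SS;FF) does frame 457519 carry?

Each 10-minute DF block holds 10 × 60 × 30 − 9 × 2 = 17982 frames. 457519 ÷ 17982 → 25 full blocks, remainder 7969.
Within the partial block the first minute is 1800 frames and each further minute 1798, so 4 further minute boundaries passed. Total skipped labels = 18 × 25 + 2 × 4 = 458.
Non-drop label index = 457519 + 458 = 457977; at 30 labels/s that is 04:14:25:27, i.e. DF 04:14:25;27.

04:14:25;27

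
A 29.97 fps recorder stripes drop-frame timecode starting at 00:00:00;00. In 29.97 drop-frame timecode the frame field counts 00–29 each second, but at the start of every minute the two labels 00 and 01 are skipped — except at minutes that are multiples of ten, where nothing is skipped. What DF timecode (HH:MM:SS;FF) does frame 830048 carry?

Ten DF minutes hold 17982 frames, so frame 830048 lies in block 46 (frames 827172–845153) with 2876 frames into that block.
The block's first minute is 1800 frames and the rest 1798 each; 2876 frames reaches minute 1, so 46 × 18 + 1 × 2 = 830 labels have been skipped so far.
Adding those back, label number 830048 + 830 = 830878 at 30 labels/s is 27695 s + 28 f = 7 h 41 min 35 s frame 28, i.e. 07:41:35;28.

07:41:35;28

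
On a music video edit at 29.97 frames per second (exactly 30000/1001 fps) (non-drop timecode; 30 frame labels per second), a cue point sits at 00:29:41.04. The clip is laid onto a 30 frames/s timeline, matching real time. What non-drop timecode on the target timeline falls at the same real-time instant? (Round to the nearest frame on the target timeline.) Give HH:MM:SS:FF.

Source frame index: (0×3600 + 29×60 + 41) × 30 + 4 = 53434.
Real time: 53434 / (30000/1001) = 26743717/15000 s.
Target frame: (26743717/15000) × (30) = 26743717/500 ≈ 53487.434 → 53487.
At 30 labels/s: frame 53487 → 00:29:42:27.

00:29:42:27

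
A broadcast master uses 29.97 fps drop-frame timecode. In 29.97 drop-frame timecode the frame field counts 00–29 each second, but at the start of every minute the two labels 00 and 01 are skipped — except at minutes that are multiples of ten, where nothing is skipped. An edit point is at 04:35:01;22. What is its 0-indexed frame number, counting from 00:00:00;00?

As if non-drop at 30 labels/s: (4 × 3600 + 35 × 60 + 1) × 30 + 22 = 495052.
Minute boundaries passed: 275; those not divisible by 10: 275 − 27 = 248; dropped labels = 2 × 248 = 496.
Actual frame index = 495052 − 496 = 494556.

494556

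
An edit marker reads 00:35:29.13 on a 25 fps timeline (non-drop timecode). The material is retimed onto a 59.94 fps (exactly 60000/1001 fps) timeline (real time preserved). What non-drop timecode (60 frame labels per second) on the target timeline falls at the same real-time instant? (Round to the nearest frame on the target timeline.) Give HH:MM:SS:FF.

Source frame index: (0×3600 + 35×60 + 29) × 25 + 13 = 53238.
Real time: 53238 / (25) = 53238/25 s.
Target frame: (53238/25) × (60000/1001) = 127771200/1001 ≈ 127643.556 → 127644.
At 60 labels/s: frame 127644 → 00:35:27:24.

00:35:27:24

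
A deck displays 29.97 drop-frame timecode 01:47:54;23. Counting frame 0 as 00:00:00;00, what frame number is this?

As if non-drop at 30 labels/s: (1 × 3600 + 47 × 60 + 54) × 30 + 23 = 194243.
Minute boundaries passed: 107; those not divisible by 10: 107 − 10 = 97; dropped labels = 2 × 97 = 194.
Actual frame index = 194243 − 194 = 194049.

194049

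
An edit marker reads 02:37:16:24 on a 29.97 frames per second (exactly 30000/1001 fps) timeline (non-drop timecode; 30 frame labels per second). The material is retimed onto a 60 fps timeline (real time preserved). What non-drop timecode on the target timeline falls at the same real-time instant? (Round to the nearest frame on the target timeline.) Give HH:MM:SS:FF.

02:37:26:14

Source frame index: (2×3600 + 37×60 + 16) × 30 + 24 = 283104.
Real time: 283104 / (30000/1001) = 5903898/625 s.
Target frame: (5903898/625) × (60) = 70846776/125 ≈ 566774.208 → 566774.
At 60 labels/s: frame 566774 → 02:37:26:14.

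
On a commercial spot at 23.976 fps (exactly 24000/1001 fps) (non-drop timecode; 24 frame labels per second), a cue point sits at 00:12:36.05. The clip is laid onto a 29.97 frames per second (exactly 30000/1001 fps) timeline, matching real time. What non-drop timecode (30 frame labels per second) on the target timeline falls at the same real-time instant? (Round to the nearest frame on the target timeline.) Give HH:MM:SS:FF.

00:12:36:06

Source frame index: (0×3600 + 12×60 + 36) × 24 + 5 = 18149.
Real time: 18149 / (24000/1001) = 18167149/24000 s.
Target frame: (18167149/24000) × (30000/1001) = 90745/4 ≈ 22686.250 → 22686.
At 30 labels/s: frame 22686 → 00:12:36:06.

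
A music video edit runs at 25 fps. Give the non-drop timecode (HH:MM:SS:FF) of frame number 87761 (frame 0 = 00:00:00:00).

87761 ÷ 25 = 3510 full seconds, remainder 11 frames.
3510 s = 0 h 58 min 30 s.
Timecode: 00:58:30:11.

00:58:30:11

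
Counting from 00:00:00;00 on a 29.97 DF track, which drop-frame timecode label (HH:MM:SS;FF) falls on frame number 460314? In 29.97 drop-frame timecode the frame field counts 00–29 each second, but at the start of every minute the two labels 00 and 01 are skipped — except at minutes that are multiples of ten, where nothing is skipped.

04:15:59;04

Ten DF minutes hold 17982 frames, so frame 460314 lies in block 25 (frames 449550–467531) with 10764 frames into that block.
The block's first minute is 1800 frames and the rest 1798 each; 10764 frames reaches minute 5, so 25 × 18 + 5 × 2 = 460 labels have been skipped so far.
Adding those back, label number 460314 + 460 = 460774 at 30 labels/s is 15359 s + 4 f = 4 h 15 min 59 s frame 4, i.e. 04:15:59;04.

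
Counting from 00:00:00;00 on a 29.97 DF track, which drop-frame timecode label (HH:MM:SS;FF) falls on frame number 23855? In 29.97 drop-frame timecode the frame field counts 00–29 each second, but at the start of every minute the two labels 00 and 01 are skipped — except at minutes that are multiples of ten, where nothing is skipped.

00:13:15;29

Ten DF minutes hold 17982 frames, so frame 23855 lies in block 1 (frames 17982–35963) with 5873 frames into that block.
The block's first minute is 1800 frames and the rest 1798 each; 5873 frames reaches minute 3, so 1 × 18 + 3 × 2 = 24 labels have been skipped so far.
Adding those back, label number 23855 + 24 = 23879 at 30 labels/s is 795 s + 29 f = 0 h 13 min 15 s frame 29, i.e. 00:13:15;29.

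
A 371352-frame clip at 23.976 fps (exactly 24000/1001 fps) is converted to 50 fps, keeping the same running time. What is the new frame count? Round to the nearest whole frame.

774424 frames

Frames at target rate = 371352 × (50) / (24000/1001) = 15488473/20 ≈ 774423.650.
Nearest whole frame: 774424.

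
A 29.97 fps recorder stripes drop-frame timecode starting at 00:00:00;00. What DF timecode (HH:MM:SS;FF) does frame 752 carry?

Ten DF minutes hold 17982 frames, so frame 752 lies in block 0 (frames 0–17981) with 752 frames into that block.
The block's first minute is 1800 frames and the rest 1798 each; 752 frames reaches minute 0, so 0 × 18 + 0 × 2 = 0 labels have been skipped so far.
Adding those back, label number 752 + 0 = 752 at 30 labels/s is 25 s + 2 f = 0 h 0 min 25 s frame 2, i.e. 00:00:25;02.

00:00:25;02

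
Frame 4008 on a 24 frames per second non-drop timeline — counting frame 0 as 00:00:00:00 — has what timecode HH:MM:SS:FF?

00:02:47:00

4008 ÷ 24 = 167 full seconds, remainder 0 frames.
167 s = 0 h 2 min 47 s.
Timecode: 00:02:47:00.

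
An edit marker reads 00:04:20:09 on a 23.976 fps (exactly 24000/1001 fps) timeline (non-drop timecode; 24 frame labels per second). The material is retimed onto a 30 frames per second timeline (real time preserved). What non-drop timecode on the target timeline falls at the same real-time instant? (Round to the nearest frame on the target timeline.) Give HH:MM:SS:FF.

00:04:20:19

Source frame index: (0×3600 + 4×60 + 20) × 24 + 9 = 6249.
Real time: 6249 / (24000/1001) = 2085083/8000 s.
Target frame: (2085083/8000) × (30) = 6255249/800 ≈ 7819.061 → 7819.
At 30 labels/s: frame 7819 → 00:04:20:19.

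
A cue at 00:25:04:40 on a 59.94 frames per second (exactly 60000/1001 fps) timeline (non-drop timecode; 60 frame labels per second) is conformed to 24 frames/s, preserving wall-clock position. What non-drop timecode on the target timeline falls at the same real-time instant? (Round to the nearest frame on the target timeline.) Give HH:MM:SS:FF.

00:25:06:04

Source frame index: (0×3600 + 25×60 + 4) × 60 + 40 = 90280.
Real time: 90280 / (60000/1001) = 2259257/1500 s.
Target frame: (2259257/1500) × (24) = 4518514/125 ≈ 36148.112 → 36148.
At 24 labels/s: frame 36148 → 00:25:06:04.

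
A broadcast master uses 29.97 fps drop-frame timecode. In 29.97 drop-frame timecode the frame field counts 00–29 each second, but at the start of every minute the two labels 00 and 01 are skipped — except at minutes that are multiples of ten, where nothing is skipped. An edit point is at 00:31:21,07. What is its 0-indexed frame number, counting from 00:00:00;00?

56381

As if non-drop at 30 labels/s: (0 × 3600 + 31 × 60 + 21) × 30 + 7 = 56437.
Minute boundaries passed: 31; those not divisible by 10: 31 − 3 = 28; dropped labels = 2 × 28 = 56.
Actual frame index = 56437 − 56 = 56381.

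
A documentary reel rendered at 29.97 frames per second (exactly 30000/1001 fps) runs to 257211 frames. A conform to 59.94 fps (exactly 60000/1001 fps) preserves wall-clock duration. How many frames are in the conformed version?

Target frames = source frames × (target rate / source rate) = 257211 × (60000/1001)/(30000/1001) = 257211 × 2 = 514422.

514422 frames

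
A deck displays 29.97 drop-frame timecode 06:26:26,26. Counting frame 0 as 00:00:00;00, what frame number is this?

As if non-drop at 30 labels/s: (6 × 3600 + 26 × 60 + 26) × 30 + 26 = 695606.
Minute boundaries passed: 386; those not divisible by 10: 386 − 38 = 348; dropped labels = 2 × 348 = 696.
Actual frame index = 695606 − 696 = 694910.

694910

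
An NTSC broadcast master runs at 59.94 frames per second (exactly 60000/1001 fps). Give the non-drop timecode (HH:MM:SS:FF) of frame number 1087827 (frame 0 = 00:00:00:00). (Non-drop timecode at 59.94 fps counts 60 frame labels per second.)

05:02:10:27

1087827 ÷ 60 = 18130 full seconds, remainder 27 frames.
18130 s = 5 h 2 min 10 s.
Timecode: 05:02:10:27.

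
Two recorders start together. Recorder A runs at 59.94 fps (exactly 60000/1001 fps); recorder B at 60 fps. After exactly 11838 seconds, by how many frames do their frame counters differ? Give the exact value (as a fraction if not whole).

710280/1001 frames

A emits 60000/1001 × 11838 = 710280000/1001 frames; B emits 60 × 11838 = 710280.
Difference = 710280/1001 frames (≈ 709.5704); B is ahead of A.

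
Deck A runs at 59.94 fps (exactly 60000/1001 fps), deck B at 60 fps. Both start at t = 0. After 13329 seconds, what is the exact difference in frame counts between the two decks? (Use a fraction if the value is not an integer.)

A emits 60000/1001 × 13329 = 799740000/1001 frames; B emits 60 × 13329 = 799740.
Difference = 799740/1001 frames (≈ 798.9411); B is ahead of A.

799740/1001 frames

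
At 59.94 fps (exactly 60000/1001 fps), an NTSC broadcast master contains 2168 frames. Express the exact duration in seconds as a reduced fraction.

271271/7500 seconds

Running time = 2168 ÷ (60000/1001) = 2168 × 1001/60000 = 271271/7500 s.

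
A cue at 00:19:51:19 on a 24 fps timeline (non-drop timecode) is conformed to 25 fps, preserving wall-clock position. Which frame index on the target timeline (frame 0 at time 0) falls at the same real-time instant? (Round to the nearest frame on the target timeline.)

frame 29795

Source frame index: (0×3600 + 19×60 + 51) × 24 + 19 = 28603.
Real time: 28603 / (24) = 28603/24 s.
Target frame: (28603/24) × (25) = 715075/24 ≈ 29794.792 → 29795.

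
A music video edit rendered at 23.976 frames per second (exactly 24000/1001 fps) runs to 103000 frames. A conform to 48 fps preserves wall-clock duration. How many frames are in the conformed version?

Target frames = source frames × (target rate / source rate) = 103000 × (48)/(24000/1001) = 103000 × 1001/500 = 206206.

206206 frames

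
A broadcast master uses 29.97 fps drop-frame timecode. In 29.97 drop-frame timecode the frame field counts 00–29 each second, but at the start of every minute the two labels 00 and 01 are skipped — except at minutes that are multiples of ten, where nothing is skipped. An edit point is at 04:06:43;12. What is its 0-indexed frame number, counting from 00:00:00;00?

443658

As if non-drop at 30 labels/s: (4 × 3600 + 6 × 60 + 43) × 30 + 12 = 444102.
Minute boundaries passed: 246; those not divisible by 10: 246 − 24 = 222; dropped labels = 2 × 222 = 444.
Actual frame index = 444102 − 444 = 443658.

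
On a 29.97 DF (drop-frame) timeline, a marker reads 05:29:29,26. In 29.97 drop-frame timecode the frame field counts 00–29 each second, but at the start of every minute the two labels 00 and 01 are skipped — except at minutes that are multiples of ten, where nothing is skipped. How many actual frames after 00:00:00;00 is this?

As if non-drop at 30 labels/s: (5 × 3600 + 29 × 60 + 29) × 30 + 26 = 593096.
Minute boundaries passed: 329; those not divisible by 10: 329 − 32 = 297; dropped labels = 2 × 297 = 594.
Actual frame index = 593096 − 594 = 592502.

592502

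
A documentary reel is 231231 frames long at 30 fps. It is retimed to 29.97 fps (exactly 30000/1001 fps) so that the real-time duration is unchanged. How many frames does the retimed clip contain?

Target frames = source frames × (target rate / source rate) = 231231 × (30000/1001)/(30) = 231231 × 1000/1001 = 231000.

231000 frames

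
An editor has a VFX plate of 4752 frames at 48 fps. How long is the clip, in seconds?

99 seconds

Running time = 4752 / (48) = 99 s.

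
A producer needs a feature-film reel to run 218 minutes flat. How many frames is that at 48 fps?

218 min = 13080 s.
Frames = 13080 × 48 = 627840.

627840 frames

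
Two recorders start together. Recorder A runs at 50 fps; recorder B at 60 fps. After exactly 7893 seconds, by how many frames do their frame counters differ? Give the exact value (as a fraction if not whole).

78930 frames

A emits 50 × 7893 = 394650 frames; B emits 60 × 7893 = 473580.
Difference = 78930 frames; B is ahead of A.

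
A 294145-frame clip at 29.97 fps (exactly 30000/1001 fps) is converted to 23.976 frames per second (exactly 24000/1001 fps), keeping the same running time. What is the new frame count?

235316 frames

Target frames = source frames × (target rate / source rate) = 294145 × (24000/1001)/(30000/1001) = 294145 × 4/5 = 235316.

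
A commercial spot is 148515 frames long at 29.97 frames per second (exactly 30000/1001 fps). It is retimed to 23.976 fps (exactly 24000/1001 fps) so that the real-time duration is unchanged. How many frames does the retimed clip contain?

Frames at target rate = 148515 × (24000/1001) / (30000/1001) = 118812.

118812 frames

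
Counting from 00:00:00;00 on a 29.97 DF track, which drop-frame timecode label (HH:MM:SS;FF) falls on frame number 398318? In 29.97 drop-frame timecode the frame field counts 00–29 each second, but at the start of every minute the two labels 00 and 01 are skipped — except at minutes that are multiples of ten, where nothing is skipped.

03:41:30;16

Each 10-minute DF block holds 10 × 60 × 30 − 9 × 2 = 17982 frames. 398318 ÷ 17982 → 22 full blocks, remainder 2714.
Within the partial block the first minute is 1800 frames and each further minute 1798, so 1 further minute boundary passed. Total skipped labels = 18 × 22 + 2 × 1 = 398.
Non-drop label index = 398318 + 398 = 398716; at 30 labels/s that is 03:41:30:16, i.e. DF 03:41:30;16.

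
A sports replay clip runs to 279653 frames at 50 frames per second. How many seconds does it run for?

5593.06 seconds

Running time = 279653 / (50) = 5593.06 s.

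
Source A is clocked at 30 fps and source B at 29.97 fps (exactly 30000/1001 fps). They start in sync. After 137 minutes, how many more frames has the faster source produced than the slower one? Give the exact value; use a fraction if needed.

137 min = 8220 s.
A emits 30 × 8220 = 246600 frames; B emits 30000/1001 × 8220 = 246600000/1001.
Difference = 246600/1001 frames (≈ 246.3536); B is behind A.

246600/1001 frames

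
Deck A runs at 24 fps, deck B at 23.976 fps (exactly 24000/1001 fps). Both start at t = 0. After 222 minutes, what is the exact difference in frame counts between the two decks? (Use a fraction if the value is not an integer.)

222 min = 13320 s.
A emits 24 × 13320 = 319680 frames; B emits 24000/1001 × 13320 = 319680000/1001.
Difference = 319680/1001 frames (≈ 319.3606); B is behind A.

319680/1001 frames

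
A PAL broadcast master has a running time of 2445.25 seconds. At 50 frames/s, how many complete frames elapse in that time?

Frames = 2445.25 × 50 = 244525/2 ≈ 122262.5000.
Complete frames: 122262.

122262 frames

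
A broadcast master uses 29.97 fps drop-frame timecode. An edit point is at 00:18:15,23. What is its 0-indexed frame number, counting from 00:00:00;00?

32839

As if non-drop at 30 labels/s: (0 × 3600 + 18 × 60 + 15) × 30 + 23 = 32873.
Minute boundaries passed: 18; those not divisible by 10: 18 − 1 = 17; dropped labels = 2 × 17 = 34.
Actual frame index = 32873 − 34 = 32839.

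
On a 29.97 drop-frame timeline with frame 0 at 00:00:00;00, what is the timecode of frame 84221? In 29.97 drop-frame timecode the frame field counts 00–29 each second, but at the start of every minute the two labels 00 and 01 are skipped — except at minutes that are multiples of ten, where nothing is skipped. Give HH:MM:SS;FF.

00:46:50;05

Ten DF minutes hold 17982 frames, so frame 84221 lies in block 4 (frames 71928–89909) with 12293 frames into that block.
The block's first minute is 1800 frames and the rest 1798 each; 12293 frames reaches minute 6, so 4 × 18 + 6 × 2 = 84 labels have been skipped so far.
Adding those back, label number 84221 + 84 = 84305 at 30 labels/s is 2810 s + 5 f = 0 h 46 min 50 s frame 5, i.e. 00:46:50;05.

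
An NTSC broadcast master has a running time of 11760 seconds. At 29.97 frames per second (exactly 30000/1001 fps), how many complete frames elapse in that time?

Frames = 11760 × 30000/1001 = 50400000/143 ≈ 352447.5524.
Complete frames: 352447.

352447 frames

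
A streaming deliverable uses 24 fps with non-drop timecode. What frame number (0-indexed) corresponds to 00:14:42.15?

Total seconds to the label: (0 × 3600 + 14 × 60 + 42) = 882.
Frame index = 882 × 24 + 15 = 21183.

21183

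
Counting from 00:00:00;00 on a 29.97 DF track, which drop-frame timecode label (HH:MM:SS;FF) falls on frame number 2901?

Each 10-minute DF block holds 10 × 60 × 30 − 9 × 2 = 17982 frames. 2901 ÷ 17982 → 0 full blocks, remainder 2901.
Within the partial block the first minute is 1800 frames and each further minute 1798, so 1 further minute boundary passed. Total skipped labels = 18 × 0 + 2 × 1 = 2.
Non-drop label index = 2901 + 2 = 2903; at 30 labels/s that is 00:01:36:23, i.e. DF 00:01:36;23.

00:01:36;23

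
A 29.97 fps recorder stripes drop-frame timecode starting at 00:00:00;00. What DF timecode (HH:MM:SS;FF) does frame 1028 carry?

Ten DF minutes hold 17982 frames, so frame 1028 lies in block 0 (frames 0–17981) with 1028 frames into that block.
The block's first minute is 1800 frames and the rest 1798 each; 1028 frames reaches minute 0, so 0 × 18 + 0 × 2 = 0 labels have been skipped so far.
Adding those back, label number 1028 + 0 = 1028 at 30 labels/s is 34 s + 8 f = 0 h 0 min 34 s frame 8, i.e. 00:00:34;08.

00:00:34;08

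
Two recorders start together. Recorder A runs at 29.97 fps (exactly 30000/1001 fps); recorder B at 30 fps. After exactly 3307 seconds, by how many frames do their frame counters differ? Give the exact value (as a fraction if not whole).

A emits 30000/1001 × 3307 = 99210000/1001 frames; B emits 30 × 3307 = 99210.
Difference = 99210/1001 frames (≈ 99.1109); B is ahead of A.

99210/1001 frames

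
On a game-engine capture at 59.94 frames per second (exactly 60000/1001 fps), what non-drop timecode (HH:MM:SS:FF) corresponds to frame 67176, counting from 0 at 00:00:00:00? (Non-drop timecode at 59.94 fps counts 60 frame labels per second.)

67176 ÷ 60 = 1119 full seconds, remainder 36 frames.
1119 s = 0 h 18 min 39 s.
Timecode: 00:18:39:36.

00:18:39:36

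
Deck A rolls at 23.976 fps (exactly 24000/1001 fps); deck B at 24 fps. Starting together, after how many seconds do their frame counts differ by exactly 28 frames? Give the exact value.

7007/6 seconds

The gap grows by |24 − 24000/1001| = 24/1001 frames per second.
Time for a 28-frame gap: 28 ÷ (24/1001) = 7007/6 s.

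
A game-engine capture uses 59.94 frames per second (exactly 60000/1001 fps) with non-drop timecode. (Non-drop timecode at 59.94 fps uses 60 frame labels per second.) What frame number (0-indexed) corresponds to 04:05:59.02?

885542

Total seconds to the label: (4 × 3600 + 5 × 60 + 59) = 14759.
Frame index = 14759 × 60 + 2 = 885542.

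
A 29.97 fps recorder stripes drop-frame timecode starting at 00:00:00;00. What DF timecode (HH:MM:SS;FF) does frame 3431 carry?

Each 10-minute DF block holds 10 × 60 × 30 − 9 × 2 = 17982 frames. 3431 ÷ 17982 → 0 full blocks, remainder 3431.
Within the partial block the first minute is 1800 frames and each further minute 1798, so 1 further minute boundary passed. Total skipped labels = 18 × 0 + 2 × 1 = 2.
Non-drop label index = 3431 + 2 = 3433; at 30 labels/s that is 00:01:54:13, i.e. DF 00:01:54;13.

00:01:54;13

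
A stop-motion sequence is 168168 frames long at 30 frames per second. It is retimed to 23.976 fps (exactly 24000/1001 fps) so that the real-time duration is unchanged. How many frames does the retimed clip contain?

Target frames = source frames × (target rate / source rate) = 168168 × (24000/1001)/(30) = 168168 × 800/1001 = 134400.

134400 frames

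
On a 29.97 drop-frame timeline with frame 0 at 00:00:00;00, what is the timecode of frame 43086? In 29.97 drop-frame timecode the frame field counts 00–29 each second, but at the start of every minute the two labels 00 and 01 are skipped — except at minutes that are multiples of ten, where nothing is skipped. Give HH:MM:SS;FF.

Ten DF minutes hold 17982 frames, so frame 43086 lies in block 2 (frames 35964–53945) with 7122 frames into that block.
The block's first minute is 1800 frames and the rest 1798 each; 7122 frames reaches minute 3, so 2 × 18 + 3 × 2 = 42 labels have been skipped so far.
Adding those back, label number 43086 + 42 = 43128 at 30 labels/s is 1437 s + 18 f = 0 h 23 min 57 s frame 18, i.e. 00:23:57;18.

00:23:57;18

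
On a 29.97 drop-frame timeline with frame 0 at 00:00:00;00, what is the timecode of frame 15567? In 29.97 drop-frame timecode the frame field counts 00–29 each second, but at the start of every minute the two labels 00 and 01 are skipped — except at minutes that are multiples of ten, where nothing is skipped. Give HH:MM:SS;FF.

Ten DF minutes hold 17982 frames, so frame 15567 lies in block 0 (frames 0–17981) with 15567 frames into that block.
The block's first minute is 1800 frames and the rest 1798 each; 15567 frames reaches minute 8, so 0 × 18 + 8 × 2 = 16 labels have been skipped so far.
Adding those back, label number 15567 + 16 = 15583 at 30 labels/s is 519 s + 13 f = 0 h 8 min 39 s frame 13, i.e. 00:08:39;13.

00:08:39;13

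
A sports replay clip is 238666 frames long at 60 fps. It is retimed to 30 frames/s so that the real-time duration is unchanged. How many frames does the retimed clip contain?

Target frames = source frames × (target rate / source rate) = 238666 × (30)/(60) = 238666 × 1/2 = 119333.

119333 frames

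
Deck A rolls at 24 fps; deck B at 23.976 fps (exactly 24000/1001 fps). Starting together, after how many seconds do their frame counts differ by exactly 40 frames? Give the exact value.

The gap grows by |24000/1001 − 24| = 24/1001 frames per second.
Time for a 40-frame gap: 40 ÷ (24/1001) = 5005/3 s.

5005/3 seconds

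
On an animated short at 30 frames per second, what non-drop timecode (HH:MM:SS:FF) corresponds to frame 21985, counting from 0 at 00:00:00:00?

21985 ÷ 30 = 732 full seconds, remainder 25 frames.
732 s = 0 h 12 min 12 s.
Timecode: 00:12:12:25.

00:12:12:25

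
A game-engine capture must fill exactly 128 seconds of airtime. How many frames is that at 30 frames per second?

3840 frames

Frames = 128 × 30 = 3840.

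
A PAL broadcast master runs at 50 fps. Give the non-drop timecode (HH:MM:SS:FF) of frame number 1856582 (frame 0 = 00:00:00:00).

1856582 ÷ 50 = 37131 full seconds, remainder 32 frames.
37131 s = 10 h 18 min 51 s.
Timecode: 10:18:51:32.

10:18:51:32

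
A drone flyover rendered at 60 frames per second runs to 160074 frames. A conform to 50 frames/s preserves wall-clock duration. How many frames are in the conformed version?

133395 frames

Target frames = source frames × (target rate / source rate) = 160074 × (50)/(60) = 160074 × 5/6 = 133395.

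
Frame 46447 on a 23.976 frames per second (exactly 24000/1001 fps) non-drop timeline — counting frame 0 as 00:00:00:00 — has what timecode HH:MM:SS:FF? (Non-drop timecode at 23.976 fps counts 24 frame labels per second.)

00:32:15:07

46447 ÷ 24 = 1935 full seconds, remainder 7 frames.
1935 s = 0 h 32 min 15 s.
Timecode: 00:32:15:07.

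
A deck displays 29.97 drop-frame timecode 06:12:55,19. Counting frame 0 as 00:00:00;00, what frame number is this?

670599

As if non-drop at 30 labels/s: (6 × 3600 + 12 × 60 + 55) × 30 + 19 = 671269.
Minute boundaries passed: 372; those not divisible by 10: 372 − 37 = 335; dropped labels = 2 × 335 = 670.
Actual frame index = 671269 − 670 = 670599.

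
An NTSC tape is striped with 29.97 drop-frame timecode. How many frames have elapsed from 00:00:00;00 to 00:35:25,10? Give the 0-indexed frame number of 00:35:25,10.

63696

Complete 10-minute blocks: 3, each 17982 frames → 53946.
Remaining 5 whole minutes in the current block: 1800 + 4 × 1798 = 8992 frames.
Within the current minute: 25 × 30 + 10 − 2 = 758 (labels ;00/;01 skipped at this minute). Total = 53946 + 8992 + 758 = 63696.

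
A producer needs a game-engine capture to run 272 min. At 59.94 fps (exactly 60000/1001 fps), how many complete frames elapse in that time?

978221 frames

272 min = 16320 s.
Frames = 16320 × 60000/1001 = 979200000/1001 ≈ 978221.7782.
Complete frames: 978221.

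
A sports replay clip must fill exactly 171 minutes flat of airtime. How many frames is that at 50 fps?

171 min = 10260 s.
Frames = 10260 × 50 = 513000.

513000 frames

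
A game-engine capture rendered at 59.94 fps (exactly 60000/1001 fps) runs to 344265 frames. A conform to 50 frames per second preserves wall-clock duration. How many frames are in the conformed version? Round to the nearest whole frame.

Frames at target rate = 344265 × (50) / (60000/1001) = 22973951/80 ≈ 287174.388.
Nearest whole frame: 287174.

287174 frames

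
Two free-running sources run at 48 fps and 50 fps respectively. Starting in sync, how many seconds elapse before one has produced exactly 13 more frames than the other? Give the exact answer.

The gap grows by |50 − 48| = 2 frames per second.
Time for a 13-frame gap: 13 ÷ (2) = 6.5 s.

6.5 seconds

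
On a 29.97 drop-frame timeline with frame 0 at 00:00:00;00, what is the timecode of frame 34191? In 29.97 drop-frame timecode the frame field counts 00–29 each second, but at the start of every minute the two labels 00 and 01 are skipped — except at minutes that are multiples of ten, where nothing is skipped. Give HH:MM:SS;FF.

Each 10-minute DF block holds 10 × 60 × 30 − 9 × 2 = 17982 frames. 34191 ÷ 17982 → 1 full block, remainder 16209.
Within the partial block the first minute is 1800 frames and each further minute 1798, so 9 further minute boundaries passed. Total skipped labels = 18 × 1 + 2 × 9 = 36.
Non-drop label index = 34191 + 36 = 34227; at 30 labels/s that is 00:19:00:27, i.e. DF 00:19:00;27.

00:19:00;27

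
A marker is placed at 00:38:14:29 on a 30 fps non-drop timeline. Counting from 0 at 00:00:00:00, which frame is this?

68849

Total seconds to the label: (0 × 3600 + 38 × 60 + 14) = 2294.
Frame index = 2294 × 30 + 29 = 68849.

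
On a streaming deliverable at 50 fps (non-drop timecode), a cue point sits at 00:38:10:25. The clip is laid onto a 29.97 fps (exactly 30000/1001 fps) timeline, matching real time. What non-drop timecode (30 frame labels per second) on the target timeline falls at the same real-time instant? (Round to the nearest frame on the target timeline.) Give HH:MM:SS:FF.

Source frame index: (0×3600 + 38×60 + 10) × 50 + 25 = 114525.
Real time: 114525 / (50) = 4581/2 s.
Target frame: (4581/2) × (30000/1001) = 68715000/1001 ≈ 68646.354 → 68646.
At 30 labels/s: frame 68646 → 00:38:08:06.

00:38:08:06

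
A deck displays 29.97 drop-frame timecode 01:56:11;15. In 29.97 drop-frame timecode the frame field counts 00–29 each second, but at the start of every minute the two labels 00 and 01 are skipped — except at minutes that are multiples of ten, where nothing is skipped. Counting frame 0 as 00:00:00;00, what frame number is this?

As if non-drop at 30 labels/s: (1 × 3600 + 56 × 60 + 11) × 30 + 15 = 209145.
Minute boundaries passed: 116; those not divisible by 10: 116 − 11 = 105; dropped labels = 2 × 105 = 210.
Actual frame index = 209145 − 210 = 208935.

208935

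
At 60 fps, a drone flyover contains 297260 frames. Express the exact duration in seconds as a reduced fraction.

14863/3 seconds

Running time = 297260 ÷ (60) = 297260 × 1/60 = 14863/3 s.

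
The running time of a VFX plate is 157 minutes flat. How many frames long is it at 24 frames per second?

157 min = 9420 s.
Frames = 9420 × 24 = 226080.

226080 frames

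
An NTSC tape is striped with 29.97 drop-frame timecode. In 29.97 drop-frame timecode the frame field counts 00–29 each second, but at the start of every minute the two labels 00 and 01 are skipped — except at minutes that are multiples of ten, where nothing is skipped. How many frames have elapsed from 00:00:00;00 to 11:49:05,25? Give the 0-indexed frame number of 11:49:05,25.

1275097

Complete 10-minute blocks: 70, each 17982 frames → 1258740.
Remaining 9 whole minutes in the current block: 1800 + 8 × 1798 = 16184 frames.
Within the current minute: 5 × 30 + 25 − 2 = 173 (labels ;00/;01 skipped at this minute). Total = 1258740 + 16184 + 173 = 1275097.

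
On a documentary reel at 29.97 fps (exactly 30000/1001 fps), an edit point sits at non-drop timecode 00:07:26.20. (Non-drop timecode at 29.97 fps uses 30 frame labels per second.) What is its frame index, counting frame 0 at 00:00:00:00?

13400

Total seconds to the label: (0 × 3600 + 7 × 60 + 26) = 446.
Frame index = 446 × 30 + 20 = 13400.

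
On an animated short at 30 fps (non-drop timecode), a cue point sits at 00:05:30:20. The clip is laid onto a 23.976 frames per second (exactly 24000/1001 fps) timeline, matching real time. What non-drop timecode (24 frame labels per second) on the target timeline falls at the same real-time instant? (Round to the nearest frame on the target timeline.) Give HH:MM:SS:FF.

00:05:30:08

Source frame index: (0×3600 + 5×60 + 30) × 30 + 20 = 9920.
Real time: 9920 / (30) = 992/3 s.
Target frame: (992/3) × (24000/1001) = 7936000/1001 ≈ 7928.072 → 7928.
At 24 labels/s: frame 7928 → 00:05:30:08.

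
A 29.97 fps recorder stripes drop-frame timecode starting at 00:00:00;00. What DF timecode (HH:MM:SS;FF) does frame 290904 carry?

02:41:46;14

Each 10-minute DF block holds 10 × 60 × 30 − 9 × 2 = 17982 frames. 290904 ÷ 17982 → 16 full blocks, remainder 3192.
Within the partial block the first minute is 1800 frames and each further minute 1798, so 1 further minute boundary passed. Total skipped labels = 18 × 16 + 2 × 1 = 290.
Non-drop label index = 290904 + 290 = 291194; at 30 labels/s that is 02:41:46:14, i.e. DF 02:41:46;14.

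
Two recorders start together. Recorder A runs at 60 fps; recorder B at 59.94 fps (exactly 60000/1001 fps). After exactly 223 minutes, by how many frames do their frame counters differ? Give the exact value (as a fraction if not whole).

223 min = 13380 s.
A emits 60 × 13380 = 802800 frames; B emits 60000/1001 × 13380 = 802800000/1001.
Difference = 802800/1001 frames (≈ 801.9980); B is behind A.

802800/1001 frames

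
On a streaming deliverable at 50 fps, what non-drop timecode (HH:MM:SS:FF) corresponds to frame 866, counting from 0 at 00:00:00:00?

866 ÷ 50 = 17 full seconds, remainder 16 frames.
17 s = 0 h 0 min 17 s.
Timecode: 00:00:17:16.

00:00:17:16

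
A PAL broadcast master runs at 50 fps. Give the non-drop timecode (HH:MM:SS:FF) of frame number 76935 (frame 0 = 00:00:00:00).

00:25:38:35

76935 ÷ 50 = 1538 full seconds, remainder 35 frames.
1538 s = 0 h 25 min 38 s.
Timecode: 00:25:38:35.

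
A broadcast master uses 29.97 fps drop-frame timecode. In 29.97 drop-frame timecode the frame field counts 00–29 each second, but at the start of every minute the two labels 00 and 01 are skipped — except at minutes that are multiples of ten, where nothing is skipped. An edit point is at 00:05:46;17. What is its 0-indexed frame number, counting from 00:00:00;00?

10387

Complete 10-minute blocks: 0, each 17982 frames → 0.
Remaining 5 whole minutes in the current block: 1800 + 4 × 1798 = 8992 frames.
Within the current minute: 46 × 30 + 17 − 2 = 1395 (labels ;00/;01 skipped at this minute). Total = 0 + 8992 + 1395 = 10387.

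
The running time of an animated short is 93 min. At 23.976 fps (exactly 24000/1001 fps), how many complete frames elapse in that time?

133786 frames

93 min = 5580 s.
Frames = 5580 × 24000/1001 = 133920000/1001 ≈ 133786.2138.
Complete frames: 133786.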